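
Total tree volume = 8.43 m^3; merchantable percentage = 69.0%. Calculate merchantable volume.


Formula: MV = V_total * (merchantable_pct / 100)
Merchantable fraction = 69.0% / 100 = 0.69
MV = 8.43 m^3 * 0.69 = 5.817 m^3

5.817


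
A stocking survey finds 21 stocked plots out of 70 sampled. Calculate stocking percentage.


Formula: Stocking % = stocked plots / total plots * 100
Stocking = 21 / 70 * 100
Stocking = 0.3 * 100 = 30.0%

30.0


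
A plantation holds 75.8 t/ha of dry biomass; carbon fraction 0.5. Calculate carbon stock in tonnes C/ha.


Formula: Carbon Stock = Biomass * Carbon Fraction
C = 75.8 t/ha * 0.5
C = 37.9 t C/ha

37.9


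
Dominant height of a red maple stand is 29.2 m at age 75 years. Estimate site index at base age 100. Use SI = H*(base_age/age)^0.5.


Formula: SI = H_dom * (base_age / age)^0.5
Age ratio = 100 / 75 = 1.33333
sqrt(age_ratio) = 1.1547
SI = 29.2 * 1.1547 = 33.7 m

33.7


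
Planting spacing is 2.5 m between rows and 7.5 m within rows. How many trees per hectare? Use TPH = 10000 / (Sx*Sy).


Formula: TPH = 10000 m^2/ha / (spacing_x * spacing_y)
Area per tree = 2.5 m * 7.5 m = 18.75 m^2
TPH = 10000 / 18.75 = 533 trees/ha

533


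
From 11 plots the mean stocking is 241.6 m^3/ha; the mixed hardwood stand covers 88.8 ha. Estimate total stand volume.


Formula: Total Volume = Mean Volume per ha * Total Area
Total Volume = 241.6 m^3/ha * 88.8 ha
Total Volume = 21454 m^3

21454


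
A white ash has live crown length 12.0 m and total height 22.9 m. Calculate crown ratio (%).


Formula: Crown Ratio = (Crown Length / Total Height) * 100
CR = (12.0 m / 22.9 m) * 100
CR = 0.524 * 100 = 52.4%

52.4


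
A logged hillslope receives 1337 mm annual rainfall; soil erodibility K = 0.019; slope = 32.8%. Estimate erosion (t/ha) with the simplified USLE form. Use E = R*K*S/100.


Formula: E = R * K * S / 100  (simplified USLE)
R * K = 1337 * 0.019 = 25.403
E = 25.403 * 32.8 / 100 = 8.33 t/ha

8.33


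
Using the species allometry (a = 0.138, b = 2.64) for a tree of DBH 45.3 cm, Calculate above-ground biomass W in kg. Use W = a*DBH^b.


Formula: W = a * DBH^b  (allometric power law)
DBH^b = 45.3^2.64 = 23555.8757
W = 0.138 * 23555.8757 = 3250.7 kg

3250.7


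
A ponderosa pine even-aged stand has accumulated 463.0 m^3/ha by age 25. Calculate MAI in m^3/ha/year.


Formula: MAI = Total Volume / Stand Age
MAI = 463.0 m^3/ha / 25 years
MAI = 18.52 m^3/ha/year

18.52


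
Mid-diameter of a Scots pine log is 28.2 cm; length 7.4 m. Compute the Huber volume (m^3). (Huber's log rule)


Huber: V = Am * L,  Am = pi*(Dm/200)^2
Am = pi*(28.2/200)^2 = 0.062458 m^2
V = 0.062458*7.4 = 0.4622 m^3

0.4622


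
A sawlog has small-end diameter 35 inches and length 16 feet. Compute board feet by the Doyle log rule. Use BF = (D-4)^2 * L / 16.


Doyle: BF = (D - 4)^2 * L / 16
Adjusted diameter = 35 - 4 = 31 in
(D-4)^2 = 31^2 = 961
BF = 961 * 16 / 16 = 961 BF

961


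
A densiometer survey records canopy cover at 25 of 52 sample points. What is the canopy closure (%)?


Formula: Canopy closure = covered points / total points * 100
Closure = 25 / 52 * 100
Closure = 0.4808 * 100 = 48.1%

48.1


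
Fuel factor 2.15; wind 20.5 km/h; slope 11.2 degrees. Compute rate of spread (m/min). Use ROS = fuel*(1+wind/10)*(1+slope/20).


Formula: ROS = fuel * (1 + wind/10) * (1 + slope/20)
Wind factor = 1 + 20.5/10 = 3.05
Slope factor = 1 + 11.2/20 = 1.56
ROS = 2.15 * 3.05 * 1.56 = 10.23 m/min

10.23


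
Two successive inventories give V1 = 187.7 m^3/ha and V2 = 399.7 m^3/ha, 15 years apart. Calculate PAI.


Formula: PAI = (V_T2 - V_T1) / (T2 - T1)
Volume increment = 399.7 - 187.7 = 212.0 m^3/ha
PAI = 212.0 / 15 = 14.13 m^3/ha/year

14.13


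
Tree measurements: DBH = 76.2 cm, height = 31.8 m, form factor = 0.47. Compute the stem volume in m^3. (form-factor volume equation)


Formula: V = pi * (DBH/200)^2 * H * ff
Radius = DBH/200 = 76.2/200 = 0.381 m
Radius^2 = 0.381^2 = 0.145161 m^2
V = pi * 0.145161 * 31.8 * 0.47
V = 6.816 m^3

6.816


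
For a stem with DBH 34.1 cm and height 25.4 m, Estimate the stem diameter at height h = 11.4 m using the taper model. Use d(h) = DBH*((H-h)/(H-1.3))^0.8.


Taper: d(h) = DBH * ((H - h) / (H - 1.3))^0.8
Numerator = H - h = 25.4 - 11.4 = 14.0 m
Denominator = H - 1.3 = 25.4 - 1.3 = 24.1 m
Ratio = 14.0 / 24.1 = 0.58091
d = 34.1 * 0.58091^0.8 = 22.1 cm

22.1


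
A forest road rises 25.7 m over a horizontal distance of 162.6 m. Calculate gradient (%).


Formula: Gradient = rise / run * 100
Gradient = 25.7 / 162.6 * 100 = 15.8%

15.8


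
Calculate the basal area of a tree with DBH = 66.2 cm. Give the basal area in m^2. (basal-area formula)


Formula: BA = pi * (DBH/2)^2 / 10000  (cm^2 to m^2)
Radius = DBH/2 = 66.2/2 = 33.1 cm
BA = pi * 33.1^2 / 10000
   = 3441.9603 cm^2 / 10000
   = 0.3442 m^2

0.3442


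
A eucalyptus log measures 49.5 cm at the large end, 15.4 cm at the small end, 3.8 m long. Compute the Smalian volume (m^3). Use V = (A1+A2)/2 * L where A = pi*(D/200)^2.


Smalian: V = (A1 + A2)/2 * L,  A = pi*(D/200)^2
A1 = pi*(49.5/200)^2 = 0.192442 m^2
A2 = pi*(15.4/200)^2 = 0.018627 m^2
V = (0.192442+0.018627)/2*3.8 = 0.401 m^3

0.401


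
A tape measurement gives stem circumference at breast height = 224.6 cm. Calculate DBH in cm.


Formula: DBH = C / pi
DBH = 224.6 / pi
pi = 3.14159...
DBH = 71.5 cm

71.5


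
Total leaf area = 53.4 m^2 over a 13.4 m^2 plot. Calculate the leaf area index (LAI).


Formula: LAI = total leaf area / ground area  (dimensionless)
LAI = 53.4 m^2 / 13.4 m^2
LAI = 3.99

3.99


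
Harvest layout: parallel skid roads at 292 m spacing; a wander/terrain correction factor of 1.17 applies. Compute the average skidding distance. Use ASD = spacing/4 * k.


Formula: ASD = (spacing / 4) * correction
Uncorrected distance = spacing / 4 = 292 / 4 = 73 m
ASD = 73 * 1.17 = 85 m

85


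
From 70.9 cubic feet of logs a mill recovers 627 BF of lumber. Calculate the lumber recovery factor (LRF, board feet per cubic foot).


Formula: LRF = Lumber Output (BF) / Log Input (ft^3)
LRF = 627 BF / 70.9 ft^3
LRF = 8.84 BF/ft^3

8.84


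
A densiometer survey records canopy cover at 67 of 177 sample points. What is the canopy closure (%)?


Formula: Canopy closure = covered points / total points * 100
Closure = 67 / 177 * 100
Closure = 0.3785 * 100 = 37.9%

37.9


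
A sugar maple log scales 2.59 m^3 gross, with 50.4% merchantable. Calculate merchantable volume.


Formula: MV = V_total * (merchantable_pct / 100)
Merchantable fraction = 50.4% / 100 = 0.504
MV = 2.59 m^3 * 0.504 = 1.305 m^3

1.305


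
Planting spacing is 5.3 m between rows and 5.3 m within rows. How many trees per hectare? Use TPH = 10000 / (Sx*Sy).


Formula: TPH = 10000 m^2/ha / (spacing_x * spacing_y)
Area per tree = 5.3 m * 5.3 m = 28.09 m^2
TPH = 10000 / 28.09 = 356 trees/ha

356


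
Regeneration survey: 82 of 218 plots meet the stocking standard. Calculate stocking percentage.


Formula: Stocking % = stocked plots / total plots * 100
Stocking = 82 / 218 * 100
Stocking = 0.3761 * 100 = 37.6%

37.6


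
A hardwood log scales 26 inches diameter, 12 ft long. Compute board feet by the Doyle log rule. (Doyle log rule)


Doyle: BF = (D - 4)^2 * L / 16
Adjusted diameter = 26 - 4 = 22 in
(D-4)^2 = 22^2 = 484
BF = 484 * 12 / 16 = 363 BF

363


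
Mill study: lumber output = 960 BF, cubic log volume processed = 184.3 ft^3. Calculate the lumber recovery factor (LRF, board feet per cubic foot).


Formula: LRF = Lumber Output (BF) / Log Input (ft^3)
LRF = 960 BF / 184.3 ft^3
LRF = 5.21 BF/ft^3

5.21


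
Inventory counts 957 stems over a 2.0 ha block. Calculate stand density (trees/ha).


Formula: Stand Density = N_trees / Area_ha
Density = 957 trees / 2.0 ha
Density = 479 trees/ha

479


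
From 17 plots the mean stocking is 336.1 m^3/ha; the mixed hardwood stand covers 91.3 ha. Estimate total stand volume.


Formula: Total Volume = Mean Volume per ha * Total Area
Total Volume = 336.1 m^3/ha * 91.3 ha
Total Volume = 30686 m^3

30686


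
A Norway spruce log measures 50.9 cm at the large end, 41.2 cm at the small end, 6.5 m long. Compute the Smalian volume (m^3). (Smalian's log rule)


Smalian: V = (A1 + A2)/2 * L,  A = pi*(D/200)^2
A1 = pi*(50.9/200)^2 = 0.203482 m^2
A2 = pi*(41.2/200)^2 = 0.133317 m^2
V = (0.203482+0.133317)/2*6.5 = 1.0946 m^3

1.0946


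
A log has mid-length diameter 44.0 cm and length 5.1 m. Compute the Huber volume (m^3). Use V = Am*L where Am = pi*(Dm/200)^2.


Huber: V = Am * L,  Am = pi*(Dm/200)^2
Am = pi*(44.0/200)^2 = 0.152053 m^2
V = 0.152053*5.1 = 0.7755 m^3

0.7755


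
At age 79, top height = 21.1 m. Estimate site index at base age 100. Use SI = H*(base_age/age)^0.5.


Formula: SI = H_dom * (base_age / age)^0.5
Age ratio = 100 / 79 = 1.26582
sqrt(age_ratio) = 1.12509
SI = 21.1 * 1.12509 = 23.7 m

23.7


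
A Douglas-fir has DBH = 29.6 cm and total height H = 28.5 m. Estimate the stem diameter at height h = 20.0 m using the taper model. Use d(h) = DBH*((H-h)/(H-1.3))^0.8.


Taper: d(h) = DBH * ((H - h) / (H - 1.3))^0.8
Numerator = H - h = 28.5 - 20.0 = 8.5 m
Denominator = H - 1.3 = 28.5 - 1.3 = 27.2 m
Ratio = 8.5 / 27.2 = 0.3125
d = 29.6 * 0.3125^0.8 = 11.7 cm

11.7


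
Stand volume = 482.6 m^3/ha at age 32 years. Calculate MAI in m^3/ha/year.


Formula: MAI = Total Volume / Stand Age
MAI = 482.6 m^3/ha / 32 years
MAI = 15.08 m^3/ha/year

15.08


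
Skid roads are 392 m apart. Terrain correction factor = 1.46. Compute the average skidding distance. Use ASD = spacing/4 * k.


Formula: ASD = (spacing / 4) * correction
Uncorrected distance = spacing / 4 = 392 / 4 = 98 m
ASD = 98 * 1.46 = 143 m

143


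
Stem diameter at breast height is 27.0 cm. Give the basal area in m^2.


Formula: BA = pi * (DBH/2)^2 / 10000  (cm^2 to m^2)
Radius = DBH/2 = 27.0/2 = 13.5 cm
BA = pi * 13.5^2 / 10000
   = 572.5553 cm^2 / 10000
   = 0.0573 m^2

0.0573


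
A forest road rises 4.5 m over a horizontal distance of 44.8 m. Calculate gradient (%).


Formula: Gradient = rise / run * 100
Gradient = 4.5 / 44.8 * 100 = 10.0%

10.0


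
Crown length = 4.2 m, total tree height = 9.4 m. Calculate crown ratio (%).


Formula: Crown Ratio = (Crown Length / Total Height) * 100
CR = (4.2 m / 9.4 m) * 100
CR = 0.4468 * 100 = 44.7%

44.7


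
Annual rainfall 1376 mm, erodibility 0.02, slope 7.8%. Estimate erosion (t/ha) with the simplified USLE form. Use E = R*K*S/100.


Formula: E = R * K * S / 100  (simplified USLE)
R * K = 1376 * 0.02 = 27.52
E = 27.52 * 7.8 / 100 = 2.15 t/ha

2.15


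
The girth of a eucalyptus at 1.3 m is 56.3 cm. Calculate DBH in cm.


Formula: DBH = C / pi
DBH = 56.3 / pi
pi = 3.14159...
DBH = 17.9 cm

17.9


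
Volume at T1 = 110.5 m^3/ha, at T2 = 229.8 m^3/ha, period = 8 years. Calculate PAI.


Formula: PAI = (V_T2 - V_T1) / (T2 - T1)
Volume increment = 229.8 - 110.5 = 119.3 m^3/ha
PAI = 119.3 / 8 = 14.91 m^3/ha/year

14.91


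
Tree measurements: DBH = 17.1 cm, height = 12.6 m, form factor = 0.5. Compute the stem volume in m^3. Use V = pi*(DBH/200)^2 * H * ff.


Formula: V = pi * (DBH/200)^2 * H * ff
Radius = DBH/200 = 17.1/200 = 0.0855 m
Radius^2 = 0.0855^2 = 0.00731025 m^2
V = pi * 0.00731025 * 12.6 * 0.5
V = 0.145 m^3

0.145


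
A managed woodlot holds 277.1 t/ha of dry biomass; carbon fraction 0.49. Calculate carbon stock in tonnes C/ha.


Formula: Carbon Stock = Biomass * Carbon Fraction
C = 277.1 t/ha * 0.49
C = 135.8 t C/ha

135.8


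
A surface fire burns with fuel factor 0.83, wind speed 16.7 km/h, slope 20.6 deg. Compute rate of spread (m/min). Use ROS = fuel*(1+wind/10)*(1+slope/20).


Formula: ROS = fuel * (1 + wind/10) * (1 + slope/20)
Wind factor = 1 + 16.7/10 = 2.67
Slope factor = 1 + 20.6/20 = 2.03
ROS = 0.83 * 2.67 * 2.03 = 4.5 m/min

4.5


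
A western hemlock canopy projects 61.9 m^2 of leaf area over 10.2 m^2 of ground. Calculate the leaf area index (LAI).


Formula: LAI = total leaf area / ground area  (dimensionless)
LAI = 61.9 m^2 / 10.2 m^2
LAI = 6.07

6.07


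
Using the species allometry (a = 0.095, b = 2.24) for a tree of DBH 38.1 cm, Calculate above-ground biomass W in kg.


Formula: W = a * DBH^b  (allometric power law)
DBH^b = 38.1^2.24 = 3477.5385
W = 0.095 * 3477.5385 = 330.4 kg

330.4


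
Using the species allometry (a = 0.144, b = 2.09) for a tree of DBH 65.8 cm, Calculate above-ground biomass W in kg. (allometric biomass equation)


Formula: W = a * DBH^b  (allometric power law)
DBH^b = 65.8^2.09 = 6310.9119
W = 0.144 * 6310.9119 = 908.8 kg

908.8


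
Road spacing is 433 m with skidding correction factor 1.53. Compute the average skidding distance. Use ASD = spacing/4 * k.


Formula: ASD = (spacing / 4) * correction
Uncorrected distance = spacing / 4 = 433 / 4 = 108.25 m
ASD = 108.25 * 1.53 = 166 m

166


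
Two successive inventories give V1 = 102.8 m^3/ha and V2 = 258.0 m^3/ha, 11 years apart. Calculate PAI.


Formula: PAI = (V_T2 - V_T1) / (T2 - T1)
Volume increment = 258.0 - 102.8 = 155.2 m^3/ha
PAI = 155.2 / 11 = 14.11 m^3/ha/year

14.11


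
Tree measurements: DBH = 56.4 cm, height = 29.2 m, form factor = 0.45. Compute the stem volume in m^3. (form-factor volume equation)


Formula: V = pi * (DBH/200)^2 * H * ff
Radius = DBH/200 = 56.4/200 = 0.282 m
Radius^2 = 0.282^2 = 0.079524 m^2
V = pi * 0.079524 * 29.2 * 0.45
V = 3.283 m^3

3.283


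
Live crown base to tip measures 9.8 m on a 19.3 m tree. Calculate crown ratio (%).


Formula: Crown Ratio = (Crown Length / Total Height) * 100
CR = (9.8 m / 19.3 m) * 100
CR = 0.5078 * 100 = 50.8%

50.8


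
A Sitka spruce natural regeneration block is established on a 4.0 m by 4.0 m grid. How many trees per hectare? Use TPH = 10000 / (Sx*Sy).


Formula: TPH = 10000 m^2/ha / (spacing_x * spacing_y)
Area per tree = 4.0 m * 4.0 m = 16.0 m^2
TPH = 10000 / 16.0 = 625 trees/ha

625


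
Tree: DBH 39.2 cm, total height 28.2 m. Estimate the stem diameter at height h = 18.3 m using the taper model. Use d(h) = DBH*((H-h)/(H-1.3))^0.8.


Taper: d(h) = DBH * ((H - h) / (H - 1.3))^0.8
Numerator = H - h = 28.2 - 18.3 = 9.9 m
Denominator = H - 1.3 = 28.2 - 1.3 = 26.9 m
Ratio = 9.9 / 26.9 = 0.36803
d = 39.2 * 0.36803^0.8 = 17.6 cm

17.6


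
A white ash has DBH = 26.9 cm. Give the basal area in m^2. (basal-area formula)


Formula: BA = pi * (DBH/2)^2 / 10000  (cm^2 to m^2)
Radius = DBH/2 = 26.9/2 = 13.45 cm
BA = pi * 13.45^2 / 10000
   = 568.322 cm^2 / 10000
   = 0.0568 m^2

0.0568


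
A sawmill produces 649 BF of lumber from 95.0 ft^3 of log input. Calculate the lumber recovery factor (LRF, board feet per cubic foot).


Formula: LRF = Lumber Output (BF) / Log Input (ft^3)
LRF = 649 BF / 95.0 ft^3
LRF = 6.83 BF/ft^3

6.83


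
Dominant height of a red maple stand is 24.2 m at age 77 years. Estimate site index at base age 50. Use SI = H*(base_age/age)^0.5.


Formula: SI = H_dom * (base_age / age)^0.5
Age ratio = 50 / 77 = 0.64935
sqrt(age_ratio) = 0.80582
SI = 24.2 * 0.80582 = 19.5 m

19.5


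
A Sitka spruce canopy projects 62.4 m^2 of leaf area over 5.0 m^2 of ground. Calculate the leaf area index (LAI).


Formula: LAI = total leaf area / ground area  (dimensionless)
LAI = 62.4 m^2 / 5.0 m^2
LAI = 12.48

12.48


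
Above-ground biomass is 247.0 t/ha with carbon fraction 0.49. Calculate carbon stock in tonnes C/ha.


Formula: Carbon Stock = Biomass * Carbon Fraction
C = 247.0 t/ha * 0.49
C = 121.0 t C/ha

121.0


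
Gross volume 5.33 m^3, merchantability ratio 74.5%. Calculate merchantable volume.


Formula: MV = V_total * (merchantable_pct / 100)
Merchantable fraction = 74.5% / 100 = 0.745
MV = 5.33 m^3 * 0.745 = 3.971 m^3

3.971


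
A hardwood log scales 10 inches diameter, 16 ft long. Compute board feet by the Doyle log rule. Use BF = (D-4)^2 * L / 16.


Doyle: BF = (D - 4)^2 * L / 16
Adjusted diameter = 10 - 4 = 6 in
(D-4)^2 = 6^2 = 36
BF = 36 * 16 / 16 = 36 BF

36


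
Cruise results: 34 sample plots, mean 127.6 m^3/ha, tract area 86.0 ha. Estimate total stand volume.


Formula: Total Volume = Mean Volume per ha * Total Area
Total Volume = 127.6 m^3/ha * 86.0 ha
Total Volume = 10974 m^3

10974


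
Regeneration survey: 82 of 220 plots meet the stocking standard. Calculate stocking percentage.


Formula: Stocking % = stocked plots / total plots * 100
Stocking = 82 / 220 * 100
Stocking = 0.3727 * 100 = 37.3%

37.3


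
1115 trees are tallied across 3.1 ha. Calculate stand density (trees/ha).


Formula: Stand Density = N_trees / Area_ha
Density = 1115 trees / 3.1 ha
Density = 360 trees/ha

360


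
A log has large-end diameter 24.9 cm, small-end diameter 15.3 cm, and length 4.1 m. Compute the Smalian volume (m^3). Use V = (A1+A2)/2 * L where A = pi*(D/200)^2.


Smalian: V = (A1 + A2)/2 * L,  A = pi*(D/200)^2
A1 = pi*(24.9/200)^2 = 0.048695 m^2
A2 = pi*(15.3/200)^2 = 0.018385 m^2
V = (0.048695+0.018385)/2*4.1 = 0.1375 m^3

0.1375


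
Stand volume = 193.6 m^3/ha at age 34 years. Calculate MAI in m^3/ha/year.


Formula: MAI = Total Volume / Stand Age
MAI = 193.6 m^3/ha / 34 years
MAI = 5.69 m^3/ha/year

5.69


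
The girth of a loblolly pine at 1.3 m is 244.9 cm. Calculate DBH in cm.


Formula: DBH = C / pi
DBH = 244.9 / pi
pi = 3.14159...
DBH = 78.0 cm

78.0


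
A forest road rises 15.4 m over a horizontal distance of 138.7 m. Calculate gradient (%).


Formula: Gradient = rise / run * 100
Gradient = 15.4 / 138.7 * 100 = 11.1%

11.1


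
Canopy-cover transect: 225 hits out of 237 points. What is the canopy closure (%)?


Formula: Canopy closure = covered points / total points * 100
Closure = 225 / 237 * 100
Closure = 0.9494 * 100 = 94.9%

94.9


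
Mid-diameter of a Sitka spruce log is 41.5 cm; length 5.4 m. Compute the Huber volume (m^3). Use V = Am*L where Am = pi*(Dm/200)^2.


Huber: V = Am * L,  Am = pi*(Dm/200)^2
Am = pi*(41.5/200)^2 = 0.135265 m^2
V = 0.135265*5.4 = 0.7304 m^3

0.7304


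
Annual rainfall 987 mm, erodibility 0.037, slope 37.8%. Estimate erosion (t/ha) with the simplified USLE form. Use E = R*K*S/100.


Formula: E = R * K * S / 100  (simplified USLE)
R * K = 987 * 0.037 = 36.519
E = 36.519 * 37.8 / 100 = 13.8 t/ha

13.8


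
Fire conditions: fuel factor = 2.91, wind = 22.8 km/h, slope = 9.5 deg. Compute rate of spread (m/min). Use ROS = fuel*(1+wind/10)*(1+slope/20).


Formula: ROS = fuel * (1 + wind/10) * (1 + slope/20)
Wind factor = 1 + 22.8/10 = 3.28
Slope factor = 1 + 9.5/20 = 1.475
ROS = 2.91 * 3.28 * 1.475 = 14.08 m/min

14.08


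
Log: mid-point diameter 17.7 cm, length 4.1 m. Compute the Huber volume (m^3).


Huber: V = Am * L,  Am = pi*(Dm/200)^2
Am = pi*(17.7/200)^2 = 0.024606 m^2
V = 0.024606*4.1 = 0.1009 m^3

0.1009


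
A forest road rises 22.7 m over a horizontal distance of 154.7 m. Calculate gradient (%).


Formula: Gradient = rise / run * 100
Gradient = 22.7 / 154.7 * 100 = 14.7%

14.7


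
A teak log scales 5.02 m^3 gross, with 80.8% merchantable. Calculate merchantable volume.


Formula: MV = V_total * (merchantable_pct / 100)
Merchantable fraction = 80.8% / 100 = 0.808
MV = 5.02 m^3 * 0.808 = 4.056 m^3

4.056


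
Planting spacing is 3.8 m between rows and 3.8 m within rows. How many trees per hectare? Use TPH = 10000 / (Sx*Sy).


Formula: TPH = 10000 m^2/ha / (spacing_x * spacing_y)
Area per tree = 3.8 m * 3.8 m = 14.44 m^2
TPH = 10000 / 14.44 = 693 trees/ha

693


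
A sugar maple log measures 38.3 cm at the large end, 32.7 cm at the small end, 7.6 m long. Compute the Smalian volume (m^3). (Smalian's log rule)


Smalian: V = (A1 + A2)/2 * L,  A = pi*(D/200)^2
A1 = pi*(38.3/200)^2 = 0.115209 m^2
A2 = pi*(32.7/200)^2 = 0.083982 m^2
V = (0.115209+0.083982)/2*7.6 = 0.7569 m^3

0.7569


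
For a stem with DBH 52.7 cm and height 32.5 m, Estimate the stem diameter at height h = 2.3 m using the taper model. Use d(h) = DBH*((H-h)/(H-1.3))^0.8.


Taper: d(h) = DBH * ((H - h) / (H - 1.3))^0.8
Numerator = H - h = 32.5 - 2.3 = 30.2 m
Denominator = H - 1.3 = 32.5 - 1.3 = 31.2 m
Ratio = 30.2 / 31.2 = 0.96795
d = 52.7 * 0.96795^0.8 = 51.3 cm

51.3


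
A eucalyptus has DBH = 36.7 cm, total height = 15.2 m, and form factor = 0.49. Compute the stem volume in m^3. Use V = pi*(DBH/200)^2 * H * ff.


Formula: V = pi * (DBH/200)^2 * H * ff
Radius = DBH/200 = 36.7/200 = 0.1835 m
Radius^2 = 0.1835^2 = 0.03367225 m^2
V = pi * 0.03367225 * 15.2 * 0.49
V = 0.788 m^3

0.788


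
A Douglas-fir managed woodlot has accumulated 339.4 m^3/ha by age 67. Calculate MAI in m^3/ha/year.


Formula: MAI = Total Volume / Stand Age
MAI = 339.4 m^3/ha / 67 years
MAI = 5.07 m^3/ha/year

5.07


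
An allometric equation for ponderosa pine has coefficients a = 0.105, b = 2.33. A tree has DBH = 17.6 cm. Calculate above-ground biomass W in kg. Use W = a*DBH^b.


Formula: W = a * DBH^b  (allometric power law)
DBH^b = 17.6^2.33 = 798.0765
W = 0.105 * 798.0765 = 83.8 kg

83.8


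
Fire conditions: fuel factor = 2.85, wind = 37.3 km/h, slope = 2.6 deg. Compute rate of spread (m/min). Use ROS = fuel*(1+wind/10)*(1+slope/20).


Formula: ROS = fuel * (1 + wind/10) * (1 + slope/20)
Wind factor = 1 + 37.3/10 = 4.73
Slope factor = 1 + 2.6/20 = 1.13
ROS = 2.85 * 4.73 * 1.13 = 15.23 m/min

15.23


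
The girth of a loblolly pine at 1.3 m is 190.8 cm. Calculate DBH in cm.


Formula: DBH = C / pi
DBH = 190.8 / pi
pi = 3.14159...
DBH = 60.7 cm

60.7


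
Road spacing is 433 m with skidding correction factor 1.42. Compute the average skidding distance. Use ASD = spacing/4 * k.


Formula: ASD = (spacing / 4) * correction
Uncorrected distance = spacing / 4 = 433 / 4 = 108.25 m
ASD = 108.25 * 1.42 = 154 m

154


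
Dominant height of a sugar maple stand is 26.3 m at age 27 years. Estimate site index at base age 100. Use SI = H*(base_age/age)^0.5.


Formula: SI = H_dom * (base_age / age)^0.5
Age ratio = 100 / 27 = 3.7037
sqrt(age_ratio) = 1.9245
SI = 26.3 * 1.9245 = 50.6 m

50.6


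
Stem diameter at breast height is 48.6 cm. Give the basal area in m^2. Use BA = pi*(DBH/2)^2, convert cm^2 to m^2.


Formula: BA = pi * (DBH/2)^2 / 10000  (cm^2 to m^2)
Radius = DBH/2 = 48.6/2 = 24.3 cm
BA = pi * 24.3^2 / 10000
   = 1855.079 cm^2 / 10000
   = 0.1855 m^2

0.1855


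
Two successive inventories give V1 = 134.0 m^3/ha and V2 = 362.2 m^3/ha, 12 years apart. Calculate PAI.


Formula: PAI = (V_T2 - V_T1) / (T2 - T1)
Volume increment = 362.2 - 134.0 = 228.2 m^3/ha
PAI = 228.2 / 12 = 19.02 m^3/ha/year

19.02


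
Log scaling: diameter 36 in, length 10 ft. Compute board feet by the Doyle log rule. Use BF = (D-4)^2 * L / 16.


Doyle: BF = (D - 4)^2 * L / 16
Adjusted diameter = 36 - 4 = 32 in
(D-4)^2 = 32^2 = 1024
BF = 1024 * 10 / 16 = 640 BF

640


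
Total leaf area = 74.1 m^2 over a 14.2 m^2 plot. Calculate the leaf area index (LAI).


Formula: LAI = total leaf area / ground area  (dimensionless)
LAI = 74.1 m^2 / 14.2 m^2
LAI = 5.22

5.22


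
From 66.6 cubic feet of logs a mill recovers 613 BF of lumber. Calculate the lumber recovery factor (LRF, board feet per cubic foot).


Formula: LRF = Lumber Output (BF) / Log Input (ft^3)
LRF = 613 BF / 66.6 ft^3
LRF = 9.2 BF/ft^3

9.2


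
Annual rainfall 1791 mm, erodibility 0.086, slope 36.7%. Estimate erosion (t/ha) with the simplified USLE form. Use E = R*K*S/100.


Formula: E = R * K * S / 100  (simplified USLE)
R * K = 1791 * 0.086 = 154.026
E = 154.026 * 36.7 / 100 = 56.53 t/ha

56.53


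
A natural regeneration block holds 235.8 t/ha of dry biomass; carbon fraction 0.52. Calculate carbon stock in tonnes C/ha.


Formula: Carbon Stock = Biomass * Carbon Fraction
C = 235.8 t/ha * 0.52
C = 122.6 t C/ha

122.6


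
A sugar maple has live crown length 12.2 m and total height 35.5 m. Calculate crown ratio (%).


Formula: Crown Ratio = (Crown Length / Total Height) * 100
CR = (12.2 m / 35.5 m) * 100
CR = 0.3437 * 100 = 34.4%

34.4


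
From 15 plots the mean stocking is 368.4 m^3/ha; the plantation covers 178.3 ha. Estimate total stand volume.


Formula: Total Volume = Mean Volume per ha * Total Area
Total Volume = 368.4 m^3/ha * 178.3 ha
Total Volume = 65686 m^3

65686


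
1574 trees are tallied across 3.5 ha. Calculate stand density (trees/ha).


Formula: Stand Density = N_trees / Area_ha
Density = 1574 trees / 3.5 ha
Density = 450 trees/ha

450


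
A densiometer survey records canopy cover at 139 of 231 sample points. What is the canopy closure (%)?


Formula: Canopy closure = covered points / total points * 100
Closure = 139 / 231 * 100
Closure = 0.6017 * 100 = 60.2%

60.2


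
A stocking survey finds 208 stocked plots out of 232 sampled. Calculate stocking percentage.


Formula: Stocking % = stocked plots / total plots * 100
Stocking = 208 / 232 * 100
Stocking = 0.8966 * 100 = 89.7%

89.7


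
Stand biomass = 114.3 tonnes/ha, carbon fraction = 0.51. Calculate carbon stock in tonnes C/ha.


Formula: Carbon Stock = Biomass * Carbon Fraction
C = 114.3 t/ha * 0.51
C = 58.3 t C/ha

58.3


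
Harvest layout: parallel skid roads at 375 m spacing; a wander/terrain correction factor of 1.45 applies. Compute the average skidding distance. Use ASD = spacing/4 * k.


Formula: ASD = (spacing / 4) * correction
Uncorrected distance = spacing / 4 = 375 / 4 = 93.75 m
ASD = 93.75 * 1.45 = 136 m

136


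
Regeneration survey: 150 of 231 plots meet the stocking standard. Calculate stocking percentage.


Formula: Stocking % = stocked plots / total plots * 100
Stocking = 150 / 231 * 100
Stocking = 0.6494 * 100 = 64.9%

64.9


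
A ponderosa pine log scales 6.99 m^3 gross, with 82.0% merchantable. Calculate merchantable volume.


Formula: MV = V_total * (merchantable_pct / 100)
Merchantable fraction = 82.0% / 100 = 0.82
MV = 6.99 m^3 * 0.82 = 5.732 m^3

5.732


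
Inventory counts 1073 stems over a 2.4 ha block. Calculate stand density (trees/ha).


Formula: Stand Density = N_trees / Area_ha
Density = 1073 trees / 2.4 ha
Density = 447 trees/ha

447


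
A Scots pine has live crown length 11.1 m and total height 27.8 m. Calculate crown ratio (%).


Formula: Crown Ratio = (Crown Length / Total Height) * 100
CR = (11.1 m / 27.8 m) * 100
CR = 0.3993 * 100 = 39.9%

39.9


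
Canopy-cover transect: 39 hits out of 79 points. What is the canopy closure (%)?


Formula: Canopy closure = covered points / total points * 100
Closure = 39 / 79 * 100
Closure = 0.4937 * 100 = 49.4%

49.4


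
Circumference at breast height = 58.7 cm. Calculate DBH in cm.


Formula: DBH = C / pi
DBH = 58.7 / pi
pi = 3.14159...
DBH = 18.7 cm

18.7


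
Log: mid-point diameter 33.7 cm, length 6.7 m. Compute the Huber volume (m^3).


Huber: V = Am * L,  Am = pi*(Dm/200)^2
Am = pi*(33.7/200)^2 = 0.089197 m^2
V = 0.089197*6.7 = 0.5976 m^3

0.5976


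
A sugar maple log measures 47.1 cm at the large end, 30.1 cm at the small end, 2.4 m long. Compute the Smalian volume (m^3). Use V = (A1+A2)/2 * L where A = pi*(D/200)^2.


Smalian: V = (A1 + A2)/2 * L,  A = pi*(D/200)^2
A1 = pi*(47.1/200)^2 = 0.174234 m^2
A2 = pi*(30.1/200)^2 = 0.071158 m^2
V = (0.174234+0.071158)/2*2.4 = 0.2945 m^3

0.2945


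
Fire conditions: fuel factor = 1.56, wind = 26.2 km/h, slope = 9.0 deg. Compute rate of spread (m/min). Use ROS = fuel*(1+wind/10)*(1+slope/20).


Formula: ROS = fuel * (1 + wind/10) * (1 + slope/20)
Wind factor = 1 + 26.2/10 = 3.62
Slope factor = 1 + 9.0/20 = 1.45
ROS = 1.56 * 3.62 * 1.45 = 8.19 m/min

8.19


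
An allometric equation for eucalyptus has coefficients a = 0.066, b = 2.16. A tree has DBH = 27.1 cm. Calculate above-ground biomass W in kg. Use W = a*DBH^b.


Formula: W = a * DBH^b  (allometric power law)
DBH^b = 27.1^2.16 = 1245.1271
W = 0.066 * 1245.1271 = 82.2 kg

82.2


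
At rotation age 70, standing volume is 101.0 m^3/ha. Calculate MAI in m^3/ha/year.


Formula: MAI = Total Volume / Stand Age
MAI = 101.0 m^3/ha / 70 years
MAI = 1.44 m^3/ha/year

1.44


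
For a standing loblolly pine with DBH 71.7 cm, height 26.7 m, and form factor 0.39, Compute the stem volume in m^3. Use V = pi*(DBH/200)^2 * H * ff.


Formula: V = pi * (DBH/200)^2 * H * ff
Radius = DBH/200 = 71.7/200 = 0.3585 m
Radius^2 = 0.3585^2 = 0.12852225 m^2
V = pi * 0.12852225 * 26.7 * 0.39
V = 4.204 m^3

4.204


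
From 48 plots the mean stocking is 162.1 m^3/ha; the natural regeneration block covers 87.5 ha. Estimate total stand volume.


Formula: Total Volume = Mean Volume per ha * Total Area
Total Volume = 162.1 m^3/ha * 87.5 ha
Total Volume = 14184 m^3

14184


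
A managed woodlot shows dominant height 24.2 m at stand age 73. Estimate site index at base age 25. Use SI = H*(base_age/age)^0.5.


Formula: SI = H_dom * (base_age / age)^0.5
Age ratio = 25 / 73 = 0.34247
sqrt(age_ratio) = 0.58521
SI = 24.2 * 0.58521 = 14.2 m

14.2


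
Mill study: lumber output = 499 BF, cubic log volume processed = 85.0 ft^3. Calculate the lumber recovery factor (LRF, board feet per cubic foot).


Formula: LRF = Lumber Output (BF) / Log Input (ft^3)
LRF = 499 BF / 85.0 ft^3
LRF = 5.87 BF/ft^3

5.87


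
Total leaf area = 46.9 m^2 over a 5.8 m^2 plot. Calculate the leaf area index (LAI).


Formula: LAI = total leaf area / ground area  (dimensionless)
LAI = 46.9 m^2 / 5.8 m^2
LAI = 8.09

8.09


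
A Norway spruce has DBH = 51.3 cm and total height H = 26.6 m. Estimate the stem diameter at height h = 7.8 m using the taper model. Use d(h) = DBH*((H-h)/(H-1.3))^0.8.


Taper: d(h) = DBH * ((H - h) / (H - 1.3))^0.8
Numerator = H - h = 26.6 - 7.8 = 18.8 m
Denominator = H - 1.3 = 26.6 - 1.3 = 25.3 m
Ratio = 18.8 / 25.3 = 0.74308
d = 51.3 * 0.74308^0.8 = 40.5 cm

40.5


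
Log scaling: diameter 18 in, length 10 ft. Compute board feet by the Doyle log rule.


Doyle: BF = (D - 4)^2 * L / 16
Adjusted diameter = 18 - 4 = 14 in
(D-4)^2 = 14^2 = 196
BF = 196 * 10 / 16 = 123 BF

123


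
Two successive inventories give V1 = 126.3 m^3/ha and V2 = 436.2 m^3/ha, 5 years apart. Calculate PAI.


Formula: PAI = (V_T2 - V_T1) / (T2 - T1)
Volume increment = 436.2 - 126.3 = 309.9 m^3/ha
PAI = 309.9 / 5 = 61.98 m^3/ha/year

61.98


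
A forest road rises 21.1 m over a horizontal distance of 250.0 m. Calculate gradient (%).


Formula: Gradient = rise / run * 100
Gradient = 21.1 / 250.0 * 100 = 8.4%

8.4


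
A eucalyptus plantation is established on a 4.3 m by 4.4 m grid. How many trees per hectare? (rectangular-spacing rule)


Formula: TPH = 10000 m^2/ha / (spacing_x * spacing_y)
Area per tree = 4.3 m * 4.4 m = 18.92 m^2
TPH = 10000 / 18.92 = 529 trees/ha

529


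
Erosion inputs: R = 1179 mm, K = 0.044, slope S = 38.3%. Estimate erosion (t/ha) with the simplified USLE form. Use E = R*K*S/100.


Formula: E = R * K * S / 100  (simplified USLE)
R * K = 1179 * 0.044 = 51.876
E = 51.876 * 38.3 / 100 = 19.87 t/ha

19.87


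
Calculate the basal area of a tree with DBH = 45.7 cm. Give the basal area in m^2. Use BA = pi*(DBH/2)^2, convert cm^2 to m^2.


Formula: BA = pi * (DBH/2)^2 / 10000  (cm^2 to m^2)
Radius = DBH/2 = 45.7/2 = 22.85 cm
BA = pi * 22.85^2 / 10000
   = 1640.2962 cm^2 / 10000
   = 0.164 m^2

0.164


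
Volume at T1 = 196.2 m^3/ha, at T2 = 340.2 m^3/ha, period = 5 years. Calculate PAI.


Formula: PAI = (V_T2 - V_T1) / (T2 - T1)
Volume increment = 340.2 - 196.2 = 144.0 m^3/ha
PAI = 144.0 / 5 = 28.8 m^3/ha/year

28.8


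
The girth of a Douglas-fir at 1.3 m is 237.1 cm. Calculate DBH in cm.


Formula: DBH = C / pi
DBH = 237.1 / pi
pi = 3.14159...
DBH = 75.5 cm

75.5


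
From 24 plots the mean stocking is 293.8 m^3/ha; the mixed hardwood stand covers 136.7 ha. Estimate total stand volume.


Formula: Total Volume = Mean Volume per ha * Total Area
Total Volume = 293.8 m^3/ha * 136.7 ha
Total Volume = 40162 m^3

40162


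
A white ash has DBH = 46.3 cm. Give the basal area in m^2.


Formula: BA = pi * (DBH/2)^2 / 10000  (cm^2 to m^2)
Radius = DBH/2 = 46.3/2 = 23.15 cm
BA = pi * 23.15^2 / 10000
   = 1683.6502 cm^2 / 10000
   = 0.1684 m^2

0.1684


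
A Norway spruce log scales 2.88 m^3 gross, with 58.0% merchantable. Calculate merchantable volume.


Formula: MV = V_total * (merchantable_pct / 100)
Merchantable fraction = 58.0% / 100 = 0.58
MV = 2.88 m^3 * 0.58 = 1.67 m^3

1.67


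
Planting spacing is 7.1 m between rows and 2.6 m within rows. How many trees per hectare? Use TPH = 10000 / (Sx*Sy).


Formula: TPH = 10000 m^2/ha / (spacing_x * spacing_y)
Area per tree = 7.1 m * 2.6 m = 18.46 m^2
TPH = 10000 / 18.46 = 542 trees/ha

542


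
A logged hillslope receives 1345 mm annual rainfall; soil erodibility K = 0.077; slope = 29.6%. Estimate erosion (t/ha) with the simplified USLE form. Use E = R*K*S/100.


Formula: E = R * K * S / 100  (simplified USLE)
R * K = 1345 * 0.077 = 103.565
E = 103.565 * 29.6 / 100 = 30.66 t/ha

30.66


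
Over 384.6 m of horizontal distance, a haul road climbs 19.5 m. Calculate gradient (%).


Formula: Gradient = rise / run * 100
Gradient = 19.5 / 384.6 * 100 = 5.1%

5.1


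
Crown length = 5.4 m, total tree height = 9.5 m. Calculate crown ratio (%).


Formula: Crown Ratio = (Crown Length / Total Height) * 100
CR = (5.4 m / 9.5 m) * 100
CR = 0.5684 * 100 = 56.8%

56.8


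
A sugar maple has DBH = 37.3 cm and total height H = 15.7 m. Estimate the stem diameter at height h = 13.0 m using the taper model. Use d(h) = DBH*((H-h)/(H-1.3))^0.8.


Taper: d(h) = DBH * ((H - h) / (H - 1.3))^0.8
Numerator = H - h = 15.7 - 13.0 = 2.7 m
Denominator = H - 1.3 = 15.7 - 1.3 = 14.4 m
Ratio = 2.7 / 14.4 = 0.1875
d = 37.3 * 0.1875^0.8 = 9.8 cm

9.8


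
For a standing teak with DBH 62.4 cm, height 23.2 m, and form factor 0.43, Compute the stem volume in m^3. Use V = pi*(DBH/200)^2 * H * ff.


Formula: V = pi * (DBH/200)^2 * H * ff
Radius = DBH/200 = 62.4/200 = 0.312 m
Radius^2 = 0.312^2 = 0.097344 m^2
V = pi * 0.097344 * 23.2 * 0.43
V = 3.051 m^3

3.051


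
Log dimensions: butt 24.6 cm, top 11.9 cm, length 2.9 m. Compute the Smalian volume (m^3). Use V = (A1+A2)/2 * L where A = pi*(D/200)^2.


Smalian: V = (A1 + A2)/2 * L,  A = pi*(D/200)^2
A1 = pi*(24.6/200)^2 = 0.047529 m^2
A2 = pi*(11.9/200)^2 = 0.011122 m^2
V = (0.047529+0.011122)/2*2.9 = 0.085 m^3

0.085


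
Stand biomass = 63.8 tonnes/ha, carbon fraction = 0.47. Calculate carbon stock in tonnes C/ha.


Formula: Carbon Stock = Biomass * Carbon Fraction
C = 63.8 t/ha * 0.47
C = 30.0 t C/ha

30.0


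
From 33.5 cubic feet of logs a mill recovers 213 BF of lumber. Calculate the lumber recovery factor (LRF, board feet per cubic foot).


Formula: LRF = Lumber Output (BF) / Log Input (ft^3)
LRF = 213 BF / 33.5 ft^3
LRF = 6.36 BF/ft^3

6.36


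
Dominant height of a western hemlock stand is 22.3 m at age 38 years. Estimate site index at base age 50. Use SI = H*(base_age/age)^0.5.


Formula: SI = H_dom * (base_age / age)^0.5
Age ratio = 50 / 38 = 1.31579
sqrt(age_ratio) = 1.14708
SI = 22.3 * 1.14708 = 25.6 m

25.6


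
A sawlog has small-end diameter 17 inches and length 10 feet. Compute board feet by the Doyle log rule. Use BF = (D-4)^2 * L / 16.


Doyle: BF = (D - 4)^2 * L / 16
Adjusted diameter = 17 - 4 = 13 in
(D-4)^2 = 13^2 = 169
BF = 169 * 10 / 16 = 106 BF

106


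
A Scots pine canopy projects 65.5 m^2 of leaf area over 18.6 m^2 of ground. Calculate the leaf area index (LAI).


Formula: LAI = total leaf area / ground area  (dimensionless)
LAI = 65.5 m^2 / 18.6 m^2
LAI = 3.52

3.52


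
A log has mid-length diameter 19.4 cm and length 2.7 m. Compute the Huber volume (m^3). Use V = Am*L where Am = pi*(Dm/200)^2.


Huber: V = Am * L,  Am = pi*(Dm/200)^2
Am = pi*(19.4/200)^2 = 0.029559 m^2
V = 0.029559*2.7 = 0.0798 m^3

0.0798


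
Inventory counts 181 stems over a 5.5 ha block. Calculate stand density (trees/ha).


Formula: Stand Density = N_trees / Area_ha
Density = 181 trees / 5.5 ha
Density = 33 trees/ha

33


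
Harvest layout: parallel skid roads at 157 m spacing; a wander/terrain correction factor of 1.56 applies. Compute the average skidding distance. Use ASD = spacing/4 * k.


Formula: ASD = (spacing / 4) * correction
Uncorrected distance = spacing / 4 = 157 / 4 = 39.25 m
ASD = 39.25 * 1.56 = 61 m

61


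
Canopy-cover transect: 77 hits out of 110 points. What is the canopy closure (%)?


Formula: Canopy closure = covered points / total points * 100
Closure = 77 / 110 * 100
Closure = 0.7 * 100 = 70.0%

70.0


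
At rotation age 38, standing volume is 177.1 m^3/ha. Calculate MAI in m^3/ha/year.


Formula: MAI = Total Volume / Stand Age
MAI = 177.1 m^3/ha / 38 years
MAI = 4.66 m^3/ha/year

4.66


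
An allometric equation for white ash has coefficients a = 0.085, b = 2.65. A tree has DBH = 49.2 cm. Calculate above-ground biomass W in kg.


Formula: W = a * DBH^b  (allometric power law)
DBH^b = 49.2^2.65 = 30458.4306
W = 0.085 * 30458.4306 = 2589.0 kg

2589.0


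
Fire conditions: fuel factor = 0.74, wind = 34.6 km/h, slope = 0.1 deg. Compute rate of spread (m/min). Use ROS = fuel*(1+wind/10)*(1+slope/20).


Formula: ROS = fuel * (1 + wind/10) * (1 + slope/20)
Wind factor = 1 + 34.6/10 = 4.46
Slope factor = 1 + 0.1/20 = 1.005
ROS = 0.74 * 4.46 * 1.005 = 3.32 m/min

3.32


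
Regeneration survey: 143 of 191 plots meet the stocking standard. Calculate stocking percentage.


Formula: Stocking % = stocked plots / total plots * 100
Stocking = 143 / 191 * 100
Stocking = 0.7487 * 100 = 74.9%

74.9


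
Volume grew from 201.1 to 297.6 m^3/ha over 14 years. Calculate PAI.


Formula: PAI = (V_T2 - V_T1) / (T2 - T1)
Volume increment = 297.6 - 201.1 = 96.5 m^3/ha
PAI = 96.5 / 14 = 6.89 m^3/ha/year

6.89


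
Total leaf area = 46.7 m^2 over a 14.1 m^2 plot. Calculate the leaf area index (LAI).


Formula: LAI = total leaf area / ground area  (dimensionless)
LAI = 46.7 m^2 / 14.1 m^2
LAI = 3.31

3.31


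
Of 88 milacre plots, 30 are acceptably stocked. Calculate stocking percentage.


Formula: Stocking % = stocked plots / total plots * 100
Stocking = 30 / 88 * 100
Stocking = 0.3409 * 100 = 34.1%

34.1


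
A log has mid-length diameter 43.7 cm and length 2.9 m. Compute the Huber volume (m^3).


Huber: V = Am * L,  Am = pi*(Dm/200)^2
Am = pi*(43.7/200)^2 = 0.149987 m^2
V = 0.149987*2.9 = 0.435 m^3

0.435


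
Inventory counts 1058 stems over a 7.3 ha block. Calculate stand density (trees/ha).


Formula: Stand Density = N_trees / Area_ha
Density = 1058 trees / 7.3 ha
Density = 145 trees/ha

145


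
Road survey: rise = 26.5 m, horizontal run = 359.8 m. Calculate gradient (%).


Formula: Gradient = rise / run * 100
Gradient = 26.5 / 359.8 * 100 = 7.4%

7.4


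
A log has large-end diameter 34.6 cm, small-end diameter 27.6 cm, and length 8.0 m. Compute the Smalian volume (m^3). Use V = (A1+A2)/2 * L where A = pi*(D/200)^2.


Smalian: V = (A1 + A2)/2 * L,  A = pi*(D/200)^2
A1 = pi*(34.6/200)^2 = 0.094025 m^2
A2 = pi*(27.6/200)^2 = 0.059828 m^2
V = (0.094025+0.059828)/2*8.0 = 0.6154 m^3

0.6154


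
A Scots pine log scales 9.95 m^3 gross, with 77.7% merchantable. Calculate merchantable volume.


Formula: MV = V_total * (merchantable_pct / 100)
Merchantable fraction = 77.7% / 100 = 0.777
MV = 9.95 m^3 * 0.777 = 7.731 m^3

7.731


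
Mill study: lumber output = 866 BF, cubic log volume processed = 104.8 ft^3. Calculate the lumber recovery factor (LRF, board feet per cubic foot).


Formula: LRF = Lumber Output (BF) / Log Input (ft^3)
LRF = 866 BF / 104.8 ft^3
LRF = 8.26 BF/ft^3

8.26


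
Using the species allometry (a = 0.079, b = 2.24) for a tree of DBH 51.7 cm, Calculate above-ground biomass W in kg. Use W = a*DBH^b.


Formula: W = a * DBH^b  (allometric power law)
DBH^b = 51.7^2.24 = 6889.9936
W = 0.079 * 6889.9936 = 544.3 kg

544.3
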